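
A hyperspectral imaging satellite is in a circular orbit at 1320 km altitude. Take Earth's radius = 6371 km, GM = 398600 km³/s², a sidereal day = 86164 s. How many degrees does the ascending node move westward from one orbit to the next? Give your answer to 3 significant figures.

Semi-major axis a = 6371 + 1320 = 7691 km. Period T = 2π√(a³/μ) = 2π√(7691³/398600) = 6712.5 s = 111.88 min.
During one orbit Earth rotates (6712.5 / 86164) × 360° = 28.05°.

28.0°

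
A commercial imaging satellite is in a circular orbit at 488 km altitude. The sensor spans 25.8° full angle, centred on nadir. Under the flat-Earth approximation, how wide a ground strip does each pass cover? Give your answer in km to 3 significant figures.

224 km

Half-angle = 25.8°/2 = 12.9°.
Swath width ≈ 2h·tan(θ/2) = 2 × 488 × tan(12.9°) = 223.5 km.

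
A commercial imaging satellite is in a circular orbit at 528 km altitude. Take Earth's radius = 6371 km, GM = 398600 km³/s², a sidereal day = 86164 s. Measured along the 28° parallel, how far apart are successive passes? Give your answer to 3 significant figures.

2340 km

Semi-major axis a = 6371 + 528 = 6899 km. Period T = 2π√(a³/μ) = 2π√(6899³/398600) = 5702.8 s = 95.05 min.
Node shift per orbit = (5702.8/86164) × 360° = 23.83°.
Equatorial spacing = 23.83 × 111.2 km/° = 2649 km.
At 28° latitude, spacing = 2649 × cos(28°) = 2339 km.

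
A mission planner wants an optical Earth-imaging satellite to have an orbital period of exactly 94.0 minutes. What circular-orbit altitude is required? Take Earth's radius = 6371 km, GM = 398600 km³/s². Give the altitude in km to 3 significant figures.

T = 94.0 min = 5640.0 s.
From T = 2π√(a³/μ): a = (μ T²/4π²)^(1/3) = (398600 × 5640.0² / 4π²)^(1/3) = 6848 km.
Altitude h = a − R = 6848 − 6371 = 477 km.

477 km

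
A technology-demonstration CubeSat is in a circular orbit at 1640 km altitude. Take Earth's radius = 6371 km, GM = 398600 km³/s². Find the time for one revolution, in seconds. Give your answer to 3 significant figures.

7140 seconds

Semi-major axis a = 6371 + 1640 = 8011 km. Period T = 2π√(a³/μ) = 2π√(8011³/398600) = 7135.8 s = 118.93 min.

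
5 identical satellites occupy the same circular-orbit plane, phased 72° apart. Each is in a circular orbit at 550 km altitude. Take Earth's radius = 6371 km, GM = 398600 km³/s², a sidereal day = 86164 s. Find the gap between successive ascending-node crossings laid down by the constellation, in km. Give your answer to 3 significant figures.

Semi-major axis a = 6371 + 550 = 6921 km. Period T = 2π√(a³/μ) = 2π√(6921³/398600) = 5730.1 s = 95.50 min.
Single-satellite node shift = (5730.1/86164) × 360° = 23.94°.
With 5 satellites evenly phased, successive equator crossings are 23.94/5 = 4.788° apart.
That is 4.788 × 111.2 = 532 km at the equator.

532 km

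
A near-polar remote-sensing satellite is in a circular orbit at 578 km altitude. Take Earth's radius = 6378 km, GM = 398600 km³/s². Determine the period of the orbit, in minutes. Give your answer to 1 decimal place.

Semi-major axis a = 6378 + 578 = 6956 km. Period T = 2π√(a³/μ) = 2π√(6956³/398600) = 5773.7 s = 96.23 min.

96.2 min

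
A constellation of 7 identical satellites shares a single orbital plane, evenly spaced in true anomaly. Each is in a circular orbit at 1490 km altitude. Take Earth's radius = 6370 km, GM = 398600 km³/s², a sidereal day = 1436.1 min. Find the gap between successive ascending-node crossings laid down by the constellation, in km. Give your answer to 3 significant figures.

460 km

Semi-major axis a = 6370 + 1490 = 7860 km. Period T = 2π√(a³/μ) = 2π√(7860³/398600) = 6935.0 s = 115.58 min.
Single-satellite node shift = (6935.0/86166) × 360° = 28.97°.
With 7 satellites evenly phased, successive equator crossings are 28.97/7 = 4.139° apart.
That is 4.139 × 111.2 = 460 km at the equator.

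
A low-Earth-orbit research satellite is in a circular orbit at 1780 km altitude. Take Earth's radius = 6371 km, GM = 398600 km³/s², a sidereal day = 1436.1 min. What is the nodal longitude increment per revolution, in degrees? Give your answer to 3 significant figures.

30.6°

Semi-major axis a = 6371 + 1780 = 8151 km. Period T = 2π√(a³/μ) = 2π√(8151³/398600) = 7323.6 s = 122.06 min.
During one orbit Earth rotates (7323.6 / 86166) × 360° = 30.60°.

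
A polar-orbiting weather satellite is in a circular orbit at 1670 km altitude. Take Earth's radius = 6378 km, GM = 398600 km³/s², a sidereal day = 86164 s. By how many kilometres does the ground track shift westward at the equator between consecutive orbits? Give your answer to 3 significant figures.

3340 km

Semi-major axis a = 6378 + 1670 = 8048 km. Period T = 2π√(a³/μ) = 2π√(8048³/398600) = 7185.3 s = 119.75 min.
During one orbit Earth rotates (7185.3 / 86164) × 360° = 30.02°.
At the equator that is 30.02° × (2π·6378/360) km/° = 30.02 × 111.3 = 3342 km.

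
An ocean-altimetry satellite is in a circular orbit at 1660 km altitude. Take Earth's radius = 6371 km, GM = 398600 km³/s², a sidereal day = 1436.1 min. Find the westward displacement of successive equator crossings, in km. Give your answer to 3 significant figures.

Semi-major axis a = 6371 + 1660 = 8031 km. Period T = 2π√(a³/μ) = 2π√(8031³/398600) = 7162.5 s = 119.38 min.
During one orbit Earth rotates (7162.5 / 86166) × 360° = 29.92°.
At the equator that is 29.92° × (2π·6371/360) km/° = 29.92 × 111.2 = 3327 km.

3330 km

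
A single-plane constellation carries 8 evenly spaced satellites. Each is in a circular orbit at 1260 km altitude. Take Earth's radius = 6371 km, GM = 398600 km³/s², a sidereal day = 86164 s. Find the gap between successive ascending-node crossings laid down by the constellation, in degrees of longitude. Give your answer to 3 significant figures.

3.46°

Semi-major axis a = 6371 + 1260 = 7631 km. Period T = 2π√(a³/μ) = 2π√(7631³/398600) = 6634.1 s = 110.57 min.
Single-satellite node shift = (6634.1/86164) × 360° = 27.72°.
With 8 satellites evenly phased, successive equator crossings are 27.72/8 = 3.465° apart.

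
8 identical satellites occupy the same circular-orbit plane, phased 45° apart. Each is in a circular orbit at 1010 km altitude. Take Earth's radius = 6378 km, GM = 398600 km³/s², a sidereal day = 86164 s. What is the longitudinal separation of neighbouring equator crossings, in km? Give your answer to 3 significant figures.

Semi-major axis a = 6378 + 1010 = 7388 km. Period T = 2π√(a³/μ) = 2π√(7388³/398600) = 6319.8 s = 105.33 min.
Single-satellite node shift = (6319.8/86164) × 360° = 26.40°.
With 8 satellites evenly phased, successive equator crossings are 26.40/8 = 3.301° apart.
That is 3.301 × 111.3 = 367 km at the equator.

367 km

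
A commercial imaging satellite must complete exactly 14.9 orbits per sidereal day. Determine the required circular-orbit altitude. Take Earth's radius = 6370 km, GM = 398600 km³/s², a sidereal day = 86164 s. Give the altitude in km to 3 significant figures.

Required period T = 86164 / 14.9 = 5782.8 s.
From T = 2π√(a³/μ): a = (μ T²/4π²)^(1/3) = (398600 × 5782.8² / 4π²)^(1/3) = 6963 km.
Altitude h = a − R = 6963 − 6370 = 593 km.

593 km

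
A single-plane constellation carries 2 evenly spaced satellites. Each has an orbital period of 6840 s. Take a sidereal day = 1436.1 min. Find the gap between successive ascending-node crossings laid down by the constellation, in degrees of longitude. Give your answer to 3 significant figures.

Single-satellite node shift = (6840.0/86166) × 360° = 28.58°.
With 2 satellites evenly phased, successive equator crossings are 28.58/2 = 14.289° apart.

14.3°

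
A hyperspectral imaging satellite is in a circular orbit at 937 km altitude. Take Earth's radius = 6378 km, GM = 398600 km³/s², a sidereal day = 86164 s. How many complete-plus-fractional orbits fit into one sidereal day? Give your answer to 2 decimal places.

13.84

Semi-major axis a = 6378 + 937 = 7315 km. Period T = 2π√(a³/μ) = 2π√(7315³/398600) = 6226.3 s = 103.77 min.
Orbits per sidereal day = 86164 / 6226.3 = 13.839.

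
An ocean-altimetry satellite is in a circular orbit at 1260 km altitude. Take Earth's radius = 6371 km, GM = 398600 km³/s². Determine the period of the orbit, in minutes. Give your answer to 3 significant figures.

Semi-major axis a = 6371 + 1260 = 7631 km. Period T = 2π√(a³/μ) = 2π√(7631³/398600) = 6634.1 s = 110.57 min.

111 min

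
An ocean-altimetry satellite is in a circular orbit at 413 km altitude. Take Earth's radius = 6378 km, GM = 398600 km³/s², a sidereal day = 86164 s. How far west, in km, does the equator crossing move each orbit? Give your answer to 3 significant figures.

Semi-major axis a = 6378 + 413 = 6791 km. Period T = 2π√(a³/μ) = 2π√(6791³/398600) = 5569.4 s = 92.82 min.
During one orbit Earth rotates (5569.4 / 86164) × 360° = 23.27°.
At the equator that is 23.27° × (2π·6378/360) km/° = 23.27 × 111.3 = 2590 km.

2590 km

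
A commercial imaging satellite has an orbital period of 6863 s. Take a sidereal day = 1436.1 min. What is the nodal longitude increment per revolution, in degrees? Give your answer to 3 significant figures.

During one orbit Earth rotates (6863.0 / 86166) × 360° = 28.67°.

28.7°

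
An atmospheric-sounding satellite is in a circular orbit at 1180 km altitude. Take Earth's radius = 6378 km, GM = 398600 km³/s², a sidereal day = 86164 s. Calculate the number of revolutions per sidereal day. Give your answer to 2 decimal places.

13.18

Semi-major axis a = 6378 + 1180 = 7558 km. Period T = 2π√(a³/μ) = 2π√(7558³/398600) = 6539.2 s = 108.99 min.
Orbits per sidereal day = 86164 / 6539.2 = 13.177.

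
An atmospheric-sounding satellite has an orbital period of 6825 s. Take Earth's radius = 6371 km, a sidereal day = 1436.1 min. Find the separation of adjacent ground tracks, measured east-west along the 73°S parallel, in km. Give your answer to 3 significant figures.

Node shift per orbit = (6825.0/86166) × 360° = 28.51°.
Equatorial spacing = 28.51 × 111.2 km/° = 3171 km.
At 73° latitude, spacing = 3171 × cos(73°) = 927 km.

927 km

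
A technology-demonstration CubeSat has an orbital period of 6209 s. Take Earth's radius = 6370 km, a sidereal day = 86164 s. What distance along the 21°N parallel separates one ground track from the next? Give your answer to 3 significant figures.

2690 km

Node shift per orbit = (6209.0/86164) × 360° = 25.94°.
Equatorial spacing = 25.94 × 111.2 km/° = 2884 km.
At 21° latitude, spacing = 2884 × cos(21°) = 2693 km.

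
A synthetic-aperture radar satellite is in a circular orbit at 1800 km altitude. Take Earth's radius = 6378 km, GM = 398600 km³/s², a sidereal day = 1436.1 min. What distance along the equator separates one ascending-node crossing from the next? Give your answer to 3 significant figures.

3420 km

Semi-major axis a = 6378 + 1800 = 8178 km. Period T = 2π√(a³/μ) = 2π√(8178³/398600) = 7360.1 s = 122.67 min.
During one orbit Earth rotates (7360.1 / 86166) × 360° = 30.75°.
At the equator that is 30.75° × (2π·6378/360) km/° = 30.75 × 111.3 = 3423 km.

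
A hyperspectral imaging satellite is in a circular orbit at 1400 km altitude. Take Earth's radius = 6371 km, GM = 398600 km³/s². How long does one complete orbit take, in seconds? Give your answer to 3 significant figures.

Semi-major axis a = 6371 + 1400 = 7771 km. Period T = 2π√(a³/μ) = 2π√(7771³/398600) = 6817.5 s = 113.63 min.

6820 seconds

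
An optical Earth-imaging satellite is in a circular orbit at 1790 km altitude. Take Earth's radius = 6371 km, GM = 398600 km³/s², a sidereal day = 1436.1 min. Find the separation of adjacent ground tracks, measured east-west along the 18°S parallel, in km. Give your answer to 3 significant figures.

Semi-major axis a = 6371 + 1790 = 8161 km. Period T = 2π√(a³/μ) = 2π√(8161³/398600) = 7337.1 s = 122.29 min.
Node shift per orbit = (7337.1/86166) × 360° = 30.65°.
Equatorial spacing = 30.65 × 111.2 km/° = 3409 km.
At 18° latitude, spacing = 3409 × cos(18°) = 3242 km.

3240 km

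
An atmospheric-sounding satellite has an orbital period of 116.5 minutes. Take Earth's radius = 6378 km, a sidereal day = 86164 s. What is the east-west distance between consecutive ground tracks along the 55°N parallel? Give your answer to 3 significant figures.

1860 km

T = 116.5 min = 6990.0 s.
Node shift per orbit = (6990.0/86164) × 360° = 29.20°.
Equatorial spacing = 29.20 × 111.3 km/° = 3251 km.
At 55° latitude, spacing = 3251 × cos(55°) = 1865 km.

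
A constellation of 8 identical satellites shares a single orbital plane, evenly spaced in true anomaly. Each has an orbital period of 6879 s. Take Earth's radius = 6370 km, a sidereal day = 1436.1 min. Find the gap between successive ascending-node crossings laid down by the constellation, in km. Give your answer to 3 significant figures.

399 km

Single-satellite node shift = (6879.0/86166) × 360° = 28.74°.
With 8 satellites evenly phased, successive equator crossings are 28.74/8 = 3.593° apart.
That is 3.593 × 111.2 = 399 km at the equator.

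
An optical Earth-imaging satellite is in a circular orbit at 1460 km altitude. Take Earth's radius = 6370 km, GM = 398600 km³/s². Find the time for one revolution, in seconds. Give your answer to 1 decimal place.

Semi-major axis a = 6370 + 1460 = 7830 km. Period T = 2π√(a³/μ) = 2π√(7830³/398600) = 6895.3 s = 114.92 min.

6895.3 seconds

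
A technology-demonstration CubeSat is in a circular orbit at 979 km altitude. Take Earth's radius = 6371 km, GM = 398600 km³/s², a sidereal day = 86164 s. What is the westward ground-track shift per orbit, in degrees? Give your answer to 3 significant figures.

Semi-major axis a = 6371 + 979 = 7350 km. Period T = 2π√(a³/μ) = 2π√(7350³/398600) = 6271.1 s = 104.52 min.
During one orbit Earth rotates (6271.1 / 86164) × 360° = 26.20°.

26.2°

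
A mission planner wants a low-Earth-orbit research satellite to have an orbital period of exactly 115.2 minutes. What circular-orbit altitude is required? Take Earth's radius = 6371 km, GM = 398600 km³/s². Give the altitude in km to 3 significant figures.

1470 km

T = 115.2 min = 6912.0 s.
From T = 2π√(a³/μ): a = (μ T²/4π²)^(1/3) = (398600 × 6912.0² / 4π²)^(1/3) = 7843 km.
Altitude h = a − R = 7843 − 6371 = 1472 km.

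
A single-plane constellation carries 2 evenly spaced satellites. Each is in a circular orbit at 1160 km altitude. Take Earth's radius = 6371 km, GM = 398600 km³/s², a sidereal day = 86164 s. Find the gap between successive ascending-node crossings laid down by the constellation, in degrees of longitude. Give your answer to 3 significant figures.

13.6°

Semi-major axis a = 6371 + 1160 = 7531 km. Period T = 2π√(a³/μ) = 2π√(7531³/398600) = 6504.1 s = 108.40 min.
Single-satellite node shift = (6504.1/86164) × 360° = 27.17°.
With 2 satellites evenly phased, successive equator crossings are 27.17/2 = 13.587° apart.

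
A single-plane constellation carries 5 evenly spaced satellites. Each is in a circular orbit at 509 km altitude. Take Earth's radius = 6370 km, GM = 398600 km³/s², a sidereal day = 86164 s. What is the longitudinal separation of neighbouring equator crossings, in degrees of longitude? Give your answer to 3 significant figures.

4.74°

Semi-major axis a = 6370 + 509 = 6879 km. Period T = 2π√(a³/μ) = 2π√(6879³/398600) = 5678.0 s = 94.63 min.
Single-satellite node shift = (5678.0/86164) × 360° = 23.72°.
With 5 satellites evenly phased, successive equator crossings are 23.72/5 = 4.745° apart.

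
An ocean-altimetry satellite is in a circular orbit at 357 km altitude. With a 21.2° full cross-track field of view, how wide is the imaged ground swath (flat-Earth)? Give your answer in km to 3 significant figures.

134 km

Half-angle = 21.2°/2 = 10.6°.
Swath width ≈ 2h·tan(θ/2) = 2 × 357 × tan(10.6°) = 133.6 km.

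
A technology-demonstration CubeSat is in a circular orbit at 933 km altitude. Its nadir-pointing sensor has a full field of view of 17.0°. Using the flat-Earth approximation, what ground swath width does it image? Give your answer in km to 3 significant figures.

Half-angle = 17.0°/2 = 8.5°.
Swath width ≈ 2h·tan(θ/2) = 2 × 933 × tan(8.5°) = 278.9 km.

279 km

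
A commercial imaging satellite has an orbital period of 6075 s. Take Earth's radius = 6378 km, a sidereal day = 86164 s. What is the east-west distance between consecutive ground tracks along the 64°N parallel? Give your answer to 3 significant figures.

1240 km

Node shift per orbit = (6075.0/86164) × 360° = 25.38°.
Equatorial spacing = 25.38 × 111.3 km/° = 2825 km.
At 64° latitude, spacing = 2825 × cos(64°) = 1239 km.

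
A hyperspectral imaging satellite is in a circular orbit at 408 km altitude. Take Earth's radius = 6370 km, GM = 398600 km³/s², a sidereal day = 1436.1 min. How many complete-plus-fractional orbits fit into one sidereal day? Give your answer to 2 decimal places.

15.52

Semi-major axis a = 6370 + 408 = 6778 km. Period T = 2π√(a³/μ) = 2π√(6778³/398600) = 5553.5 s = 92.56 min.
Orbits per sidereal day = 86166 / 5553.5 = 15.516.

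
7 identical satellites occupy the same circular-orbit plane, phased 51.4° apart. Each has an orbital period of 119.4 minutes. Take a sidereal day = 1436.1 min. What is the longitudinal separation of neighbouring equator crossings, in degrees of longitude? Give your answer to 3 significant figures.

T = 119.4 min = 7164.0 s.
Single-satellite node shift = (7164.0/86166) × 360° = 29.93°.
With 7 satellites evenly phased, successive equator crossings are 29.93/7 = 4.276° apart.

4.28°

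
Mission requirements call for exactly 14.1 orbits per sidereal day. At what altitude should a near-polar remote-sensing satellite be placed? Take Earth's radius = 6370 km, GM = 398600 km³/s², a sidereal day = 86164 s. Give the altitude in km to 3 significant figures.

Required period T = 86164 / 14.1 = 6110.9 s.
From T = 2π√(a³/μ): a = (μ T²/4π²)^(1/3) = (398600 × 6110.9² / 4π²)^(1/3) = 7224 km.
Altitude h = a − R = 7224 − 6370 = 854 km.

854 km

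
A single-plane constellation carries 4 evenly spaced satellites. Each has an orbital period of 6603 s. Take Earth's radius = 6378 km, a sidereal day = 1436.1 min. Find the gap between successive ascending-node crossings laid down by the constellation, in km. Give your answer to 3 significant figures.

768 km

Single-satellite node shift = (6603.0/86166) × 360° = 27.59°.
With 4 satellites evenly phased, successive equator crossings are 27.59/4 = 6.897° apart.
That is 6.897 × 111.3 = 768 km at the equator.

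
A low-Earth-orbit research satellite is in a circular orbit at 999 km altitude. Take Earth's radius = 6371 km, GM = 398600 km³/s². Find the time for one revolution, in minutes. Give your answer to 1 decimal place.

Semi-major axis a = 6371 + 999 = 7370 km. Period T = 2π√(a³/μ) = 2π√(7370³/398600) = 6296.7 s = 104.94 min.

104.9 min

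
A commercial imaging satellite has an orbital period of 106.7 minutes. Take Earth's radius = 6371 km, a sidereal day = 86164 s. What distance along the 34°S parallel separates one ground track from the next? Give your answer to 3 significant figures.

T = 106.7 min = 6402.0 s.
Node shift per orbit = (6402.0/86164) × 360° = 26.75°.
Equatorial spacing = 26.75 × 111.2 km/° = 2974 km.
At 34° latitude, spacing = 2974 × cos(34°) = 2466 km.

2470 km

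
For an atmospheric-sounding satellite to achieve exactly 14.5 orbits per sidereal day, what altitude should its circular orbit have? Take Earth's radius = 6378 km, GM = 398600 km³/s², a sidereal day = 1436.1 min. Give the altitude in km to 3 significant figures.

Required period T = 86166 / 14.5 = 5942.5 s.
From T = 2π√(a³/μ): a = (μ T²/4π²)^(1/3) = (398600 × 5942.5² / 4π²)^(1/3) = 7091 km.
Altitude h = a − R = 7091 − 6378 = 713 km.

713 km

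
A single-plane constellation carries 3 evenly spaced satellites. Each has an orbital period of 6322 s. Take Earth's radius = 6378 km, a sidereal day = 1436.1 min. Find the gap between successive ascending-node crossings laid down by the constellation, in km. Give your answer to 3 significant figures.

Single-satellite node shift = (6322.0/86166) × 360° = 26.41°.
With 3 satellites evenly phased, successive equator crossings are 26.41/3 = 8.804° apart.
That is 8.804 × 111.3 = 980 km at the equator.

980 km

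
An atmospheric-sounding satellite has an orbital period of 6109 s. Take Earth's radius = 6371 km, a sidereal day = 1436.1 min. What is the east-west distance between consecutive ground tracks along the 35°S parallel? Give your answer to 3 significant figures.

Node shift per orbit = (6109.0/86166) × 360° = 25.52°.
Equatorial spacing = 25.52 × 111.2 km/° = 2838 km.
At 35° latitude, spacing = 2838 × cos(35°) = 2325 km.

2320 km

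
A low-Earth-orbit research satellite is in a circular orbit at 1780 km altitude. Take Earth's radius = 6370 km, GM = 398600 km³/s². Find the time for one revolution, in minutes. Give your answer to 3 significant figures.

122 min

Semi-major axis a = 6370 + 1780 = 8150 km. Period T = 2π√(a³/μ) = 2π√(8150³/398600) = 7322.3 s = 122.04 min.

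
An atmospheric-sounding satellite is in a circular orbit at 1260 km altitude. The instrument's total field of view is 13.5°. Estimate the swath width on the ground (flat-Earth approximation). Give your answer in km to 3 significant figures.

Half-angle = 13.5°/2 = 6.75°.
Swath width ≈ 2h·tan(θ/2) = 2 × 1260 × tan(6.75°) = 298.3 km.

298 km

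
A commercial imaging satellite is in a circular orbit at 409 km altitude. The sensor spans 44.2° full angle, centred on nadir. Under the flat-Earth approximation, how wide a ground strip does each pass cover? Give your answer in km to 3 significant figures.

332 km

Half-angle = 44.2°/2 = 22.1°.
Swath width ≈ 2h·tan(θ/2) = 2 × 409 × tan(22.1°) = 332.2 km.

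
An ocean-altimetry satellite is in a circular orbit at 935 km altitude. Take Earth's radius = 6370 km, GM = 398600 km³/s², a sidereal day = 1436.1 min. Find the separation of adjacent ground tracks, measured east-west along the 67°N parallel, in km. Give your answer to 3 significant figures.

Semi-major axis a = 6370 + 935 = 7305 km. Period T = 2π√(a³/μ) = 2π√(7305³/398600) = 6213.6 s = 103.56 min.
Node shift per orbit = (6213.6/86166) × 360° = 25.96°.
Equatorial spacing = 25.96 × 111.2 km/° = 2886 km.
At 67° latitude, spacing = 2886 × cos(67°) = 1128 km.

1130 km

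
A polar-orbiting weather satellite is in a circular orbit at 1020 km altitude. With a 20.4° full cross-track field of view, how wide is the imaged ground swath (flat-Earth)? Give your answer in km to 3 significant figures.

Half-angle = 20.4°/2 = 10.2°.
Swath width ≈ 2h·tan(θ/2) = 2 × 1020 × tan(10.2°) = 367.1 km.

367 km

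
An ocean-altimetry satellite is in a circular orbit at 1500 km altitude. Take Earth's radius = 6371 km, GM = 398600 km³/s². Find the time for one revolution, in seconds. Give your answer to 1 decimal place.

Semi-major axis a = 6371 + 1500 = 7871 km. Period T = 2π√(a³/μ) = 2π√(7871³/398600) = 6949.5 s = 115.83 min.

6949.5 seconds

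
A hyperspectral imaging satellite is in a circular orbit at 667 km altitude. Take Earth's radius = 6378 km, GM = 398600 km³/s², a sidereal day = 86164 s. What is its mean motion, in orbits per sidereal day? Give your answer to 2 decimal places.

Semi-major axis a = 6378 + 667 = 7045 km. Period T = 2π√(a³/μ) = 2π√(7045³/398600) = 5884.8 s = 98.08 min.
Orbits per sidereal day = 86164 / 5884.8 = 14.642.

14.64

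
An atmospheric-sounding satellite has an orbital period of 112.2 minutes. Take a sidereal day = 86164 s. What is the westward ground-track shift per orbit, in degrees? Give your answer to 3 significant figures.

T = 112.2 min = 6732.0 s.
During one orbit Earth rotates (6732.0 / 86164) × 360° = 28.13°.

28.1°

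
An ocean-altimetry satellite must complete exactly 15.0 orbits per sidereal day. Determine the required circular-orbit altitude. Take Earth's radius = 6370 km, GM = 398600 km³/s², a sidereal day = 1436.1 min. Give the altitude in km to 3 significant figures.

Required period T = 86166 / 15.0 = 5744.4 s.
From T = 2π√(a³/μ): a = (μ T²/4π²)^(1/3) = (398600 × 5744.4² / 4π²)^(1/3) = 6932 km.
Altitude h = a − R = 6932 − 6370 = 562 km.

562 km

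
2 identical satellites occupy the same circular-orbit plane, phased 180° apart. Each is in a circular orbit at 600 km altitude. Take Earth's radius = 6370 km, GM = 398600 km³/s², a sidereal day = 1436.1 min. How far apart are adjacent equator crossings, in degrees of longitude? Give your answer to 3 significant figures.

12.1°

Semi-major axis a = 6370 + 600 = 6970 km. Period T = 2π√(a³/μ) = 2π√(6970³/398600) = 5791.1 s = 96.52 min.
Single-satellite node shift = (5791.1/86166) × 360° = 24.20°.
With 2 satellites evenly phased, successive equator crossings are 24.20/2 = 12.098° apart.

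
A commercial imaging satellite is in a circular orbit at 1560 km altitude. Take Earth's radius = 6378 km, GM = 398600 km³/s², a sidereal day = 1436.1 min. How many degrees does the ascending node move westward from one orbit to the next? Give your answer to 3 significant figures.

29.4°

Semi-major axis a = 6378 + 1560 = 7938 km. Period T = 2π√(a³/μ) = 2π√(7938³/398600) = 7038.5 s = 117.31 min.
During one orbit Earth rotates (7038.5 / 86166) × 360° = 29.41°.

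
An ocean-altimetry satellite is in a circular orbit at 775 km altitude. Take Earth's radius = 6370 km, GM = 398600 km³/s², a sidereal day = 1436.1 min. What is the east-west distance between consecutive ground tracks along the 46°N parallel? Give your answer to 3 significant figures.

1940 km

Semi-major axis a = 6370 + 775 = 7145 km. Period T = 2π√(a³/μ) = 2π√(7145³/398600) = 6010.6 s = 100.18 min.
Node shift per orbit = (6010.6/86166) × 360° = 25.11°.
Equatorial spacing = 25.11 × 111.2 km/° = 2792 km.
At 46° latitude, spacing = 2792 × cos(46°) = 1939 km.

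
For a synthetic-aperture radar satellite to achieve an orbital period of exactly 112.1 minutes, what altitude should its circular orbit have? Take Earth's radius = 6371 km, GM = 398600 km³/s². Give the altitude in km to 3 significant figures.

T = 112.1 min = 6726.0 s.
From T = 2π√(a³/μ): a = (μ T²/4π²)^(1/3) = (398600 × 6726.0² / 4π²)^(1/3) = 7701 km.
Altitude h = a − R = 7701 − 6371 = 1330 km.

1330 km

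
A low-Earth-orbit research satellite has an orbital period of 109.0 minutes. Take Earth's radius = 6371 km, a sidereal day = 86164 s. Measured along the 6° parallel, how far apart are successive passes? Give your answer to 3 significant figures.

3020 km

T = 109.0 min = 6540.0 s.
Node shift per orbit = (6540.0/86164) × 360° = 27.32°.
Equatorial spacing = 27.32 × 111.2 km/° = 3038 km.
At 6° latitude, spacing = 3038 × cos(6°) = 3022 km.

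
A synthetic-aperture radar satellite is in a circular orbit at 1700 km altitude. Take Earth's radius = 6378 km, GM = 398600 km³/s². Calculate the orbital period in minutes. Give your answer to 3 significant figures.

Semi-major axis a = 6378 + 1700 = 8078 km. Period T = 2π√(a³/μ) = 2π√(8078³/398600) = 7225.5 s = 120.42 min.

120 min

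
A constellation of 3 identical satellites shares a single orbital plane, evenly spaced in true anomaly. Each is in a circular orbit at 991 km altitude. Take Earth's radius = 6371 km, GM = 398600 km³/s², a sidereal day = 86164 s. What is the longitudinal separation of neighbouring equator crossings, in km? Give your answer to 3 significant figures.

974 km

Semi-major axis a = 6371 + 991 = 7362 km. Period T = 2π√(a³/μ) = 2π√(7362³/398600) = 6286.4 s = 104.77 min.
Single-satellite node shift = (6286.4/86164) × 360° = 26.27°.
With 3 satellites evenly phased, successive equator crossings are 26.27/3 = 8.755° apart.
That is 8.755 × 111.2 = 974 km at the equator.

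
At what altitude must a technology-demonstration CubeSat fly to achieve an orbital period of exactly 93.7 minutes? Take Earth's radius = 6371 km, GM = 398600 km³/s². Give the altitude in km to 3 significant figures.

T = 93.7 min = 5622.0 s.
From T = 2π√(a³/μ): a = (μ T²/4π²)^(1/3) = (398600 × 5622.0² / 4π²)^(1/3) = 6834 km.
Altitude h = a − R = 6834 − 6371 = 463 km.

463 km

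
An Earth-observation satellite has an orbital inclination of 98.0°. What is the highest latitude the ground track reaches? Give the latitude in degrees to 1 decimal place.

82.0°

Retrograde orbit: the ground track reaches ±(180° − i) = ±(180 − 98.0) = ±82.0°.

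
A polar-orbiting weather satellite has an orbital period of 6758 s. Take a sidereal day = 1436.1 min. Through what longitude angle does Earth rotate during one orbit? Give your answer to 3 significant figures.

During one orbit Earth rotates (6758.0 / 86166) × 360° = 28.23°.

28.2°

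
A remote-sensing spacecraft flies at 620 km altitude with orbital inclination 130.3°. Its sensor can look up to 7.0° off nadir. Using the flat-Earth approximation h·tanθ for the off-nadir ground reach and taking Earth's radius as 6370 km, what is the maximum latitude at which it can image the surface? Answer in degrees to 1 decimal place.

Retrograde orbit: the ground track reaches ±(180° − i) = ±(180 − 130.3) = ±49.7°.
Sensor half-swath on the ground ≈ 620·tan(7.0°) = 76 km = 0.68° of latitude.
Maximum observable latitude ≈ 49.7 + 0.68 = 50.4°.

50.4°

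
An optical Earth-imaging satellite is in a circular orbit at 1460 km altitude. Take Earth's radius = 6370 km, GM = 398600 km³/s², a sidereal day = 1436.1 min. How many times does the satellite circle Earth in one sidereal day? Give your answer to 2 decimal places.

Semi-major axis a = 6370 + 1460 = 7830 km. Period T = 2π√(a³/μ) = 2π√(7830³/398600) = 6895.3 s = 114.92 min.
Orbits per sidereal day = 86166 / 6895.3 = 12.496.

12.50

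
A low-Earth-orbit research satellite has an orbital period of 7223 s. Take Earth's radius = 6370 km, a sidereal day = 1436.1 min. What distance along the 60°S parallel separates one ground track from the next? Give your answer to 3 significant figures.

1680 km

Node shift per orbit = (7223.0/86166) × 360° = 30.18°.
Equatorial spacing = 30.18 × 111.2 km/° = 3355 km.
At 60° latitude, spacing = 3355 × cos(60°) = 1678 km.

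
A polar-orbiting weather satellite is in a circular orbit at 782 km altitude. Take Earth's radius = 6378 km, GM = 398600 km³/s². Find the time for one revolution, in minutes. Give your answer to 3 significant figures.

Semi-major axis a = 6378 + 782 = 7160 km. Period T = 2π√(a³/μ) = 2π√(7160³/398600) = 6029.5 s = 100.49 min.

100 min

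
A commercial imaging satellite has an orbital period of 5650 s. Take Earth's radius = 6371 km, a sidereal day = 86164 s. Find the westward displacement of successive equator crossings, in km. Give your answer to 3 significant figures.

2620 km

During one orbit Earth rotates (5650.0 / 86164) × 360° = 23.61°.
At the equator that is 23.61° × (2π·6371/360) km/° = 23.61 × 111.2 = 2625 km.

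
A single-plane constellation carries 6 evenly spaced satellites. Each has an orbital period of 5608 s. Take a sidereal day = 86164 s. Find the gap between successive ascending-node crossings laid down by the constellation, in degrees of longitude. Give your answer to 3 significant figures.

3.91°

Single-satellite node shift = (5608.0/86164) × 360° = 23.43°.
With 6 satellites evenly phased, successive equator crossings are 23.43/6 = 3.905° apart.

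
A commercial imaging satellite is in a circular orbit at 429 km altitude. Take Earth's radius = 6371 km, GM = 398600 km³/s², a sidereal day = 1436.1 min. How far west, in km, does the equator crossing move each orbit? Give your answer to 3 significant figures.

2590 km

Semi-major axis a = 6371 + 429 = 6800 km. Period T = 2π√(a³/μ) = 2π√(6800³/398600) = 5580.5 s = 93.01 min.
During one orbit Earth rotates (5580.5 / 86166) × 360° = 23.32°.
At the equator that is 23.32° × (2π·6371/360) km/° = 23.32 × 111.2 = 2593 km.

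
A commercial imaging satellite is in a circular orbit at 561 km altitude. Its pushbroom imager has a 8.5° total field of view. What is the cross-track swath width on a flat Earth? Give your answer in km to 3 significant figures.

Half-angle = 8.5°/2 = 4.25°.
Swath width ≈ 2h·tan(θ/2) = 2 × 561 × tan(4.25°) = 83.4 km.

83.4 km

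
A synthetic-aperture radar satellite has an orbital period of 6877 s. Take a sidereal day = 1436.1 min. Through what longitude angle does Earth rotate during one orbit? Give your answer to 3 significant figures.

During one orbit Earth rotates (6877.0 / 86166) × 360° = 28.73°.

28.7°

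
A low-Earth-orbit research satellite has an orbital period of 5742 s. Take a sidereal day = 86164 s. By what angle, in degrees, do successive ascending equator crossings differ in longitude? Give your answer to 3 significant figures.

24.0°

During one orbit Earth rotates (5742.0 / 86164) × 360° = 23.99°.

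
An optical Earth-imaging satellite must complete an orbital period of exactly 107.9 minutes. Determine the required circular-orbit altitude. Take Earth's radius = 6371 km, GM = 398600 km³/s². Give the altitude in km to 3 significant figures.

T = 107.9 min = 6474.0 s.
From T = 2π√(a³/μ): a = (μ T²/4π²)^(1/3) = (398600 × 6474.0² / 4π²)^(1/3) = 7508 km.
Altitude h = a − R = 7508 − 6371 = 1137 km.

1140 km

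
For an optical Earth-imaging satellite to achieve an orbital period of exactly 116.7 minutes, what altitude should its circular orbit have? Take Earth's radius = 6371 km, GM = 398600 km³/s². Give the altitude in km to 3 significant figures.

T = 116.7 min = 7002.0 s.
From T = 2π√(a³/μ): a = (μ T²/4π²)^(1/3) = (398600 × 7002.0² / 4π²)^(1/3) = 7911 km.
Altitude h = a − R = 7911 − 6371 = 1540 km.

1540 km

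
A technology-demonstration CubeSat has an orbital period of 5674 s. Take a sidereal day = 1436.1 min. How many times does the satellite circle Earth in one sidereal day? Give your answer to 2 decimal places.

15.19

Orbits per sidereal day = 86166 / 5674.0 = 15.186.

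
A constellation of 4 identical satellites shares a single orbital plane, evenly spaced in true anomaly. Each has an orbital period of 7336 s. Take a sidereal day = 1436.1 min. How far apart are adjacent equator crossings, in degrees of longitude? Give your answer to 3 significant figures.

7.66°

Single-satellite node shift = (7336.0/86166) × 360° = 30.65°.
With 4 satellites evenly phased, successive equator crossings are 30.65/4 = 7.662° apart.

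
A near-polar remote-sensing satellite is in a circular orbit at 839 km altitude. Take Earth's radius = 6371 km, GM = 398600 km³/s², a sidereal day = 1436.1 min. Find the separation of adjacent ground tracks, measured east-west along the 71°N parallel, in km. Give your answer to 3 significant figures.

922 km

Semi-major axis a = 6371 + 839 = 7210 km. Period T = 2π√(a³/μ) = 2π√(7210³/398600) = 6092.8 s = 101.55 min.
Node shift per orbit = (6092.8/86166) × 360° = 25.46°.
Equatorial spacing = 25.46 × 111.2 km/° = 2831 km.
At 71° latitude, spacing = 2831 × cos(71°) = 922 km.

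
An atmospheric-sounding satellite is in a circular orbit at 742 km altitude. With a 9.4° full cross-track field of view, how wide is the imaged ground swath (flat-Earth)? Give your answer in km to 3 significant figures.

Half-angle = 9.4°/2 = 4.7°.
Swath width ≈ 2h·tan(θ/2) = 2 × 742 × tan(4.7°) = 122.0 km.

122 km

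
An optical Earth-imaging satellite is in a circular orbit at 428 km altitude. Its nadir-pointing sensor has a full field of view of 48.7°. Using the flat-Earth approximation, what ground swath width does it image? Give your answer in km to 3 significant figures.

Half-angle = 48.7°/2 = 24.35°.
Swath width ≈ 2h·tan(θ/2) = 2 × 428 × tan(24.35°) = 387.4 km.

387 km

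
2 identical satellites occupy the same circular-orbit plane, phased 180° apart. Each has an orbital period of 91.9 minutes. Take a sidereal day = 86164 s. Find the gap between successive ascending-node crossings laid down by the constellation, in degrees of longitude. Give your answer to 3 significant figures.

11.5°

T = 91.9 min = 5514.0 s.
Single-satellite node shift = (5514.0/86164) × 360° = 23.04°.
With 2 satellites evenly phased, successive equator crossings are 23.04/2 = 11.519° apart.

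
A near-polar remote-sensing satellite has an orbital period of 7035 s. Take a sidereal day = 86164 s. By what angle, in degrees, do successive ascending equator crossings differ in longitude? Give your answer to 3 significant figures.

29.4°

During one orbit Earth rotates (7035.0 / 86164) × 360° = 29.39°.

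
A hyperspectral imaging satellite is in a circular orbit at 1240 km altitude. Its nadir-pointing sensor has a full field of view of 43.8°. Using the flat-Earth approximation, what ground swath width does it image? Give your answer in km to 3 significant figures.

997 km

Half-angle = 43.8°/2 = 21.9°.
Swath width ≈ 2h·tan(θ/2) = 2 × 1240 × tan(21.9°) = 997.0 km.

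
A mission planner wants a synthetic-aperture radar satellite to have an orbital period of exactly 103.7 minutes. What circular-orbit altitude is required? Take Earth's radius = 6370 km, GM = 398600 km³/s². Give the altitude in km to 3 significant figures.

T = 103.7 min = 6222.0 s.
From T = 2π√(a³/μ): a = (μ T²/4π²)^(1/3) = (398600 × 6222.0² / 4π²)^(1/3) = 7312 km.
Altitude h = a − R = 7312 − 6370 = 942 km.

942 km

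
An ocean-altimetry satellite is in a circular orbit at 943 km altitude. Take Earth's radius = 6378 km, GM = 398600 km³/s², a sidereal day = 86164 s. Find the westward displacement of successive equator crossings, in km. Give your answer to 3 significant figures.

2900 km

Semi-major axis a = 6378 + 943 = 7321 km. Period T = 2π√(a³/μ) = 2π√(7321³/398600) = 6234.0 s = 103.90 min.
During one orbit Earth rotates (6234.0 / 86164) × 360° = 26.05°.
At the equator that is 26.05° × (2π·6378/360) km/° = 26.05 × 111.3 = 2899 km.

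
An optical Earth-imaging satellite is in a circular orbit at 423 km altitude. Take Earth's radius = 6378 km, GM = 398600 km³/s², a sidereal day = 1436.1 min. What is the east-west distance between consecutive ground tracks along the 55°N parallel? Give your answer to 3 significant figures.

1490 km

Semi-major axis a = 6378 + 423 = 6801 km. Period T = 2π√(a³/μ) = 2π√(6801³/398600) = 5581.8 s = 93.03 min.
Node shift per orbit = (5581.8/86166) × 360° = 23.32°.
Equatorial spacing = 23.32 × 111.3 km/° = 2596 km.
At 55° latitude, spacing = 2596 × cos(55°) = 1489 km.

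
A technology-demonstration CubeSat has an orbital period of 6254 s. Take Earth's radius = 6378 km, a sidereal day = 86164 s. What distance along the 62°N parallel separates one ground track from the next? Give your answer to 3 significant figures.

Node shift per orbit = (6254.0/86164) × 360° = 26.13°.
Equatorial spacing = 26.13 × 111.3 km/° = 2909 km.
At 62° latitude, spacing = 2909 × cos(62°) = 1366 km.

1370 km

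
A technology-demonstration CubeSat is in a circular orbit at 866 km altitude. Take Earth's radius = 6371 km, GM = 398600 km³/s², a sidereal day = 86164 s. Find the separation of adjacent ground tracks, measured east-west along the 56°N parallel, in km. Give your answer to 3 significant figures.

1590 km

Semi-major axis a = 6371 + 866 = 7237 km. Period T = 2π√(a³/μ) = 2π√(7237³/398600) = 6127.0 s = 102.12 min.
Node shift per orbit = (6127.0/86164) × 360° = 25.60°.
Equatorial spacing = 25.60 × 111.2 km/° = 2846 km.
At 56° latitude, spacing = 2846 × cos(56°) = 1592 km.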